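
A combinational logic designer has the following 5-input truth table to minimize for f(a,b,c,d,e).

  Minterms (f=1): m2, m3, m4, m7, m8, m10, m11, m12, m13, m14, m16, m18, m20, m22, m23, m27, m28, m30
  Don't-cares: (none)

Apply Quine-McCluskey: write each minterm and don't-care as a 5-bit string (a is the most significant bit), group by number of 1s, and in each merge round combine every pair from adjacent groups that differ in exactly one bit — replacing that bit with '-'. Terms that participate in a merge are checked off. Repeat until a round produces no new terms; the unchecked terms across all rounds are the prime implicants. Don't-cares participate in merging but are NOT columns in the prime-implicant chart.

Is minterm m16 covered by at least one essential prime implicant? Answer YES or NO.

[col 0] 00010*, 00011*, 00100*, 00111*, 01000*, 01010*, 01011*, 01100*, 01101*, 01110*, 10000*, 10010*, 10100*, 10110*, 10111*, 11011*, 11100*, 11110*
[col 1] -0010, -0100*, -0111, -1011, -1100*, -1110*, 0-010*, 0-011*, 0-100*, 00-11, 0001-*, 01-00*, 01-10*, 010-0*, 0101-*, 011-0*, 0110-, 1-100*, 1-110*, 10-00*, 10-10*, 100-0*, 101-0*, 1011-, 111-0*
[col 2] --100, -11-0, 0-01-, 01--0, 1-1-0, 10--0
Prime implicants: --100, -0010, -0111, -1011, -11-0, 0-01-, 00-11, 01--0, 0110-, 1-1-0, 10--0, 1011-
PI chart (minterm → PIs covering it):
  2 | -0010,0-01-
  3 | 0-01-,00-11
  4 | --100  (sole → essential)
  7 | -0111,00-11
  8 | 01--0  (sole → essential)
  10 | 0-01-,01--0
  11 | -1011,0-01-
  12 | --100,-11-0,01--0,0110-
  13 | 0110-  (sole → essential)
  14 | -11-0,01--0
  16 | 10--0  (sole → essential)
  18 | -0010,10--0
  20 | --100,1-1-0,10--0
  22 | 1-1-0,10--0,1011-
  23 | -0111,1011-
  27 | -1011  (sole → essential)
  28 | --100,-11-0,1-1-0
  30 | -11-0,1-1-0
Essential prime implicants: --100, -1011, 01--0, 0110-, 10--0

YES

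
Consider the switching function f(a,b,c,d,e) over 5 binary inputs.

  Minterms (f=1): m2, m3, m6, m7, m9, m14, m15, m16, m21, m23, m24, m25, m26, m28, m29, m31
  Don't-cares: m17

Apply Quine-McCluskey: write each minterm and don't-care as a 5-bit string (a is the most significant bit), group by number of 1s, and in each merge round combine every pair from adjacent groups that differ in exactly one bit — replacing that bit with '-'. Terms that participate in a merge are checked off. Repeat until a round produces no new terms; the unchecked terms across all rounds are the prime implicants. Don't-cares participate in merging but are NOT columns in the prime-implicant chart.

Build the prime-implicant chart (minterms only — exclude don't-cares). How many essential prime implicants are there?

6

Round 0: 00010✓ 00011✓ 00110✓ 00111✓ 01001✓ 01110✓ 01111✓ 10000✓ 10001✓ 10101✓ 10111✓ 11000✓ 11001✓ 11010✓ 11100✓ 11101✓ 11111✓
Round 1: -0111✓ -1001 -1111✓ 0-110✓ 0-111✓ 00-10✓ 00-11✓ 0001-✓ 0011-✓ 0111-✓ 1-000✓ 1-001✓ 1-101✓ 1-111✓ 10-01✓ 1000-✓ 101-1✓ 11-00✓ 11-01✓ 110-0 1100-✓ 111-1✓ 1110-✓
Round 2: --111 0-11- 00-1- 1--01 1-00- 1-1-1 11-0-
PIs = {--111, -1001, 0-11-, 00-1-, 1--01, 1-00-, 1-1-1, 11-0-, 110-0}
Coverage chart:
  m2: 00-1- ←essential
  m3: 00-1- ←essential
  m6: 0-11-,00-1-
  m7: --111,0-11-,00-1-
  m9: -1001 ←essential
  m14: 0-11- ←essential
  m15: --111,0-11-
  m16: 1-00- ←essential
  m21: 1--01,1-1-1
  m23: --111,1-1-1
  m24: 1-00-,11-0-,110-0
  m25: -1001,1--01,1-00-,11-0-
  m26: 110-0 ←essential
  m28: 11-0- ←essential
  m29: 1--01,1-1-1,11-0-
  m31: --111,1-1-1
Essential: -1001, 0-11-, 00-1-, 1-00-, 11-0-, 110-0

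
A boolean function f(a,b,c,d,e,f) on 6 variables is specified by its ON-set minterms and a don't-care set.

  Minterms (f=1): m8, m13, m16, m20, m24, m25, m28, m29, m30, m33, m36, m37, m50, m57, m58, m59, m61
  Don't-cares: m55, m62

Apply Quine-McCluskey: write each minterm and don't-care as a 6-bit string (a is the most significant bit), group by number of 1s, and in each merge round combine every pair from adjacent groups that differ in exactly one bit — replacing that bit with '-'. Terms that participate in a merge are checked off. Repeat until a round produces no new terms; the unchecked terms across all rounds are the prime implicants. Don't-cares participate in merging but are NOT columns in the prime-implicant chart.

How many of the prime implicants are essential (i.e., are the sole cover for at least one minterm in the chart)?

7

Round 0: 001000✓ 001101✓ 010000✓ 010100✓ 011000✓ 011001✓ 011100✓ 011101✓ 011110✓ 100001✓ 100100✓ 100101✓ 110010✓ 110111 111001✓ 111010✓ 111011✓ 111101✓ 111110✓
Round 1: -11001✓ -11101✓ -11110 0-1000 0-1101 01-000✓ 01-100✓ 010-00✓ 011-00✓ 011-01✓ 01100-✓ 0111-0 01110-✓ 100-01 10010- 11-010 111-01✓ 111-10 1110-1 11101-
Round 2: -11-01 01--00 011-0-
PIs = {-11-01, -11110, 0-1000, 0-1101, 01--00, 011-0-, 0111-0, 100-01, 10010-, 11-010, 110111, 111-10, 1110-1, 11101-}
Coverage chart:
  m8: 0-1000 ←essential
  m13: 0-1101 ←essential
  m16: 01--00 ←essential
  m20: 01--00 ←essential
  m24: 0-1000,01--00,011-0-
  m25: -11-01,011-0-
  m28: 01--00,011-0-,0111-0
  m29: -11-01,0-1101,011-0-
  m30: -11110,0111-0
  m33: 100-01 ←essential
  m36: 10010- ←essential
  m37: 100-01,10010-
  m50: 11-010 ←essential
  m57: -11-01,1110-1
  m58: 11-010,111-10,11101-
  m59: 1110-1,11101-
  m61: -11-01 ←essential
Essential: -11-01, 0-1000, 0-1101, 01--00, 100-01, 10010-, 11-010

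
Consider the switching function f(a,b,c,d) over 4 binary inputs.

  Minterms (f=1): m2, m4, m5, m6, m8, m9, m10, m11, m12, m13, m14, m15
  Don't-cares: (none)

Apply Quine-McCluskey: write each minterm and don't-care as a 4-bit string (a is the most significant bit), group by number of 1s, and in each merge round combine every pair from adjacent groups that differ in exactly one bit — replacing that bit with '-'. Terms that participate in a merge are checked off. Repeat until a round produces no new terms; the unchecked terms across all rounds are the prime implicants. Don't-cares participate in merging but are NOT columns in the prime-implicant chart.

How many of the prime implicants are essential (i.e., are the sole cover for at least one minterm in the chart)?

[col 0] 0010*, 0100*, 0101*, 0110*, 1000*, 1001*, 1010*, 1011*, 1100*, 1101*, 1110*, 1111*
[col 1] -010*, -100*, -101*, -110*, 0-10*, 01-0*, 010-*, 1-00*, 1-01*, 1-10*, 1-11*, 10-0*, 10-1*, 100-*, 101-*, 11-0*, 11-1*, 110-*, 111-*
[col 2] --10, -1-0, -10-, 1--0*, 1--1*, 1-0-*, 1-1-*, 10--*, 11--*
[col 3] 1---
Prime implicants: --10, -1-0, -10-, 1---
PI chart (minterm → PIs covering it):
  2 | --10  (sole → essential)
  4 | -1-0,-10-
  5 | -10-  (sole → essential)
  6 | --10,-1-0
  8 | 1---  (sole → essential)
  9 | 1---  (sole → essential)
  10 | --10,1---
  11 | 1---  (sole → essential)
  12 | -1-0,-10-,1---
  13 | -10-,1---
  14 | --10,-1-0,1---
  15 | 1---  (sole → essential)
Essential prime implicants: --10, -10-, 1---

3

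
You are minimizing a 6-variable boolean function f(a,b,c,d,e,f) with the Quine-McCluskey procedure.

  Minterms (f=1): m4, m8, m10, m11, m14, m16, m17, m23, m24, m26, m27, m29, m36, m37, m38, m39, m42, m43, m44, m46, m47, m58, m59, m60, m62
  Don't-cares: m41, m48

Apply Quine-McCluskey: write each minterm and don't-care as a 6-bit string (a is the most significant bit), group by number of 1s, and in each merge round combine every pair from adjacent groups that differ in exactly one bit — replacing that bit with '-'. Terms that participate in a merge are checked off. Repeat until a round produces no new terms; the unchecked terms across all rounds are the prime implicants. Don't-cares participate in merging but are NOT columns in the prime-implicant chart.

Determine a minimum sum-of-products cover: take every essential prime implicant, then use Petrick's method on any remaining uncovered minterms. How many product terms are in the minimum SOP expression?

10

Round 0: 000100✓ 001000✓ 001010✓ 001011✓ 001110✓ 010000✓ 010001✓ 010111 011000✓ 011010✓ 011011✓ 011101 100100✓ 100101✓ 100110✓ 100111✓ 101001✓ 101010✓ 101011✓ 101100✓ 101110✓ 101111✓ 110000✓ 111010✓ 111011✓ 111100✓ 111110✓
Round 1: -00100 -01010✓ -01011✓ -01110✓ -10000 -11010✓ -11011✓ 0-1000✓ 0-1010✓ 0-1011✓ 001-10✓ 0010-0✓ 00101-✓ 01-000 01000- 0110-0✓ 01101-✓ 1-1010✓ 1-1011✓ 1-1100✓ 1-1110✓ 10-100✓ 10-110✓ 10-111✓ 1001-0✓ 1001-1✓ 10010-✓ 10011-✓ 101-10✓ 101-11✓ 1010-1 10101-✓ 1011-0✓ 10111-✓ 111-10✓ 11101-✓ 1111-0✓
Round 2: --1010✓ --1011✓ -01-10 -0101-✓ -1101-✓ 0-10-0 0-101-✓ 1-1-10 1-101-✓ 1-11-0 10-1-0 10-11- 1001-- 101-1-
Round 3: --101-
PIs = {--101-, -00100, -01-10, -10000, 0-10-0, 01-000, 01000-, 010111, 011101, 1-1-10, 1-11-0, 10-1-0, 10-11-, 1001--, 101-1-, 1010-1}
Coverage chart:
  m4: -00100 ←essential
  m8: 0-10-0 ←essential
  m10: --101-,-01-10,0-10-0
  m11: --101- ←essential
  m14: -01-10 ←essential
  m16: -10000,01-000,01000-
  m17: 01000- ←essential
  m23: 010111 ←essential
  m24: 0-10-0,01-000
  m26: --101-,0-10-0
  m27: --101- ←essential
  m29: 011101 ←essential
  m36: -00100,10-1-0,1001--
  m37: 1001-- ←essential
  m38: 10-1-0,10-11-,1001--
  m39: 10-11-,1001--
  m42: --101-,-01-10,1-1-10,101-1-
  m43: --101-,101-1-,1010-1
  m44: 1-11-0,10-1-0
  m46: -01-10,1-1-10,1-11-0,10-1-0,10-11-,101-1-
  m47: 10-11-,101-1-
  m58: --101-,1-1-10
  m59: --101- ←essential
  m60: 1-11-0 ←essential
  m62: 1-1-10,1-11-0
Essential: --101-, -00100, -01-10, 0-10-0, 01000-, 010111, 011101, 1-11-0, 1001--
Petrick residual → 10-11-
Min cover (10 terms): cd'e + b'c'de'f' + b'cef' + a'cd'f' + a'bc'd'e' + a'bc'def + a'bcde'f + acdf' + ab'de + ab'c'd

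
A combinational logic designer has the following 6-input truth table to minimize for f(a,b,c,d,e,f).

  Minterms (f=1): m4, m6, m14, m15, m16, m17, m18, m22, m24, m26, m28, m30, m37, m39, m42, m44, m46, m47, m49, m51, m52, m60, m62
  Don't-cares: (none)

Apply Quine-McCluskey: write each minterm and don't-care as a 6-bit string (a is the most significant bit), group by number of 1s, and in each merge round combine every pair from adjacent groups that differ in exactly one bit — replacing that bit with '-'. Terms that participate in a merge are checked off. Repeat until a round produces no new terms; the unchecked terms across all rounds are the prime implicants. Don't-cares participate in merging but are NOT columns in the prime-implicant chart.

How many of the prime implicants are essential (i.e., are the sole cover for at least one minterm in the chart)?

Round 0: 000100✓ 000110✓ 001110✓ 001111✓ 010000✓ 010001✓ 010010✓ 010110✓ 011000✓ 011010✓ 011100✓ 011110✓ 100101✓ 100111✓ 101010✓ 101100✓ 101110✓ 101111✓ 110001✓ 110011✓ 110100✓ 111100✓ 111110✓
Round 1: -01110✓ -01111✓ -10001 -11100✓ -11110✓ 0-0110✓ 0-1110✓ 00-110✓ 0001-0 00111-✓ 01-000✓ 01-010✓ 01-110✓ 010-10✓ 0100-0✓ 01000- 011-00✓ 011-10✓ 0110-0✓ 0111-0✓ 1-1100✓ 1-1110✓ 10-111 1001-1 101-10 1011-0✓ 10111-✓ 11-100 1100-1 1111-0✓
Round 2: --1110 -0111- -111-0 0--110 01--10 01-0-0 011--0 1-11-0
PIs = {--1110, -0111-, -10001, -111-0, 0--110, 0001-0, 01--10, 01-0-0, 01000-, 011--0, 1-11-0, 10-111, 1001-1, 101-10, 11-100, 1100-1}
Coverage chart:
  m4: 0001-0 ←essential
  m6: 0--110,0001-0
  m14: --1110,-0111-,0--110
  m15: -0111- ←essential
  m16: 01-0-0,01000-
  m17: -10001,01000-
  m18: 01--10,01-0-0
  m22: 0--110,01--10
  m24: 01-0-0,011--0
  m26: 01--10,01-0-0,011--0
  m28: -111-0,011--0
  m30: --1110,-111-0,0--110,01--10,011--0
  m37: 1001-1 ←essential
  m39: 10-111,1001-1
  m42: 101-10 ←essential
  m44: 1-11-0 ←essential
  m46: --1110,-0111-,1-11-0,101-10
  m47: -0111-,10-111
  m49: -10001,1100-1
  m51: 1100-1 ←essential
  m52: 11-100 ←essential
  m60: -111-0,1-11-0,11-100
  m62: --1110,-111-0,1-11-0
Essential: -0111-, 0001-0, 1-11-0, 1001-1, 101-10, 11-100, 1100-1

7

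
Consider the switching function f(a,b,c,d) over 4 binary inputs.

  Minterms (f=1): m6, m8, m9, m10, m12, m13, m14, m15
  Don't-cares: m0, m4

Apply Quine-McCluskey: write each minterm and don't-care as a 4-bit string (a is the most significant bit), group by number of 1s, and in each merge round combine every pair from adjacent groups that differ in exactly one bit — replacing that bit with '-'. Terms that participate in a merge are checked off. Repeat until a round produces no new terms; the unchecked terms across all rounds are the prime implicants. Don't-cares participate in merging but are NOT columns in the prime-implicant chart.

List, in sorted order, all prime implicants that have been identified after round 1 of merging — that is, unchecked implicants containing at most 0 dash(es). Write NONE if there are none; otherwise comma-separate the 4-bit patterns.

[col 0] 0000*, 0100*, 0110*, 1000*, 1001*, 1010*, 1100*, 1101*, 1110*, 1111*
[col 1] -000*, -100*, -110*, 0-00*, 01-0*, 1-00*, 1-01*, 1-10*, 10-0*, 100-*, 11-0*, 11-1*, 110-*, 111-*
[col 2] --00, -1-0, 1--0, 1-0-, 11--
Prime implicants: --00, -1-0, 1--0, 1-0-, 11--

NONE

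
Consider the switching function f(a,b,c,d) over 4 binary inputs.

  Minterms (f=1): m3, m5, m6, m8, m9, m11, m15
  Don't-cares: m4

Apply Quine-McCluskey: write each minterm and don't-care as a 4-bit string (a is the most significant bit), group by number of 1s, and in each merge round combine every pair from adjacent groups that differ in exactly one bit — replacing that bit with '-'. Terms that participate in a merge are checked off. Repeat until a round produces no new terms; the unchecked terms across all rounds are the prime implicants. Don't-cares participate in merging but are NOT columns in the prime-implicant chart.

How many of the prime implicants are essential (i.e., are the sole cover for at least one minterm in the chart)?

Round 0: 0011✓ 0100✓ 0101✓ 0110✓ 1000✓ 1001✓ 1011✓ 1111✓
Round 1: -011 01-0 010- 1-11 10-1 100-
PIs = {-011, 01-0, 010-, 1-11, 10-1, 100-}
Coverage chart:
  m3: -011 ←essential
  m5: 010- ←essential
  m6: 01-0 ←essential
  m8: 100- ←essential
  m9: 10-1,100-
  m11: -011,1-11,10-1
  m15: 1-11 ←essential
Essential: -011, 01-0, 010-, 1-11, 100-

5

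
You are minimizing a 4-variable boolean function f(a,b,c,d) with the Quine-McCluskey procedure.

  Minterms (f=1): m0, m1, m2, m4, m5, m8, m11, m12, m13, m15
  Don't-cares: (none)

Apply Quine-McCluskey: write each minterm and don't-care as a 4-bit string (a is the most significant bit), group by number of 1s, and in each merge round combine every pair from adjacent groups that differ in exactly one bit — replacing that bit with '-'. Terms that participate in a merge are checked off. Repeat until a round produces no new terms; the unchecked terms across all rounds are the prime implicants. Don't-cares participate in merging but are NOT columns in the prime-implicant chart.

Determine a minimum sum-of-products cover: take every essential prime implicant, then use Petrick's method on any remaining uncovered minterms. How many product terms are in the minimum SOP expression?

Round 0: 0000✓ 0001✓ 0010✓ 0100✓ 0101✓ 1000✓ 1011✓ 1100✓ 1101✓ 1111✓
Round 1: -000✓ -100✓ -101✓ 0-00✓ 0-01✓ 00-0 000-✓ 010-✓ 1-00✓ 1-11 11-1 110-✓
Round 2: --00 -10- 0-0-
PIs = {--00, -10-, 0-0-, 00-0, 1-11, 11-1}
Coverage chart:
  m0: --00,0-0-,00-0
  m1: 0-0- ←essential
  m2: 00-0 ←essential
  m4: --00,-10-,0-0-
  m5: -10-,0-0-
  m8: --00 ←essential
  m11: 1-11 ←essential
  m12: --00,-10-
  m13: -10-,11-1
  m15: 1-11,11-1
Essential: --00, 0-0-, 00-0, 1-11
Petrick residual → -10-
Min cover (5 terms): c'd' + bc' + a'c' + a'b'd' + acd

5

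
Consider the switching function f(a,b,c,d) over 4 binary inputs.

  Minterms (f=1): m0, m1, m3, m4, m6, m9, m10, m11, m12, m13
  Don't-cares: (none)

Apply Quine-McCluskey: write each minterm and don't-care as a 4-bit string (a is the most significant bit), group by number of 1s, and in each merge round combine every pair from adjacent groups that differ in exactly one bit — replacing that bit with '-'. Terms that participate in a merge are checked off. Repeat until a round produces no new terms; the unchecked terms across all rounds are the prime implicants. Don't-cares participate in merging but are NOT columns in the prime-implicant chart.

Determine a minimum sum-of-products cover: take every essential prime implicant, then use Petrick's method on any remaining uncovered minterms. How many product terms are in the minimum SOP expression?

5

Round 0: 0000✓ 0001✓ 0011✓ 0100✓ 0110✓ 1001✓ 1010✓ 1011✓ 1100✓ 1101✓
Round 1: -001✓ -011✓ -100 0-00 00-1✓ 000- 01-0 1-01 10-1✓ 101- 110-
Round 2: -0-1
PIs = {-0-1, -100, 0-00, 000-, 01-0, 1-01, 101-, 110-}
Coverage chart:
  m0: 0-00,000-
  m1: -0-1,000-
  m3: -0-1 ←essential
  m4: -100,0-00,01-0
  m6: 01-0 ←essential
  m9: -0-1,1-01
  m10: 101- ←essential
  m11: -0-1,101-
  m12: -100,110-
  m13: 1-01,110-
Essential: -0-1, 01-0, 101-
Petrick residual → 0-00, 110-
Min cover (5 terms): b'd + a'c'd' + a'bd' + ab'c + abc'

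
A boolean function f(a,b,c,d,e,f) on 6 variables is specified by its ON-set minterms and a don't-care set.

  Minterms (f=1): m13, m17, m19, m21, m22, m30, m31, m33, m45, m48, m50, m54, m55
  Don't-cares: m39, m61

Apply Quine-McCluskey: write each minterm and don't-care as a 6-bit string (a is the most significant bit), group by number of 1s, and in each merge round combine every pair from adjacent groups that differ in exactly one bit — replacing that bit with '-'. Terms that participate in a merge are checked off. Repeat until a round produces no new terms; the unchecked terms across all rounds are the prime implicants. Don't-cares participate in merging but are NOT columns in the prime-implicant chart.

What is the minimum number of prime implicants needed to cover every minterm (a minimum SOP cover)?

Round 0: 001101✓ 010001✓ 010011✓ 010101✓ 010110✓ 011110✓ 011111✓ 100001 100111✓ 101101✓ 110000✓ 110010✓ 110110✓ 110111✓ 111101✓
Round 1: -01101 -10110 01-110 010-01 0100-1 01111- 1-0111 1-1101 110-10 1100-0 11011-
PIs = {-01101, -10110, 01-110, 010-01, 0100-1, 01111-, 1-0111, 1-1101, 100001, 110-10, 1100-0, 11011-}
Coverage chart:
  m13: -01101 ←essential
  m17: 010-01,0100-1
  m19: 0100-1 ←essential
  m21: 010-01 ←essential
  m22: -10110,01-110
  m30: 01-110,01111-
  m31: 01111- ←essential
  m33: 100001 ←essential
  m45: -01101,1-1101
  m48: 1100-0 ←essential
  m50: 110-10,1100-0
  m54: -10110,110-10,11011-
  m55: 1-0111,11011-
Essential: -01101, 010-01, 0100-1, 01111-, 100001, 1100-0
Petrick residual → -10110, 1-0111
Min cover (8 terms): b'cde'f + bc'def' + a'bc'e'f + a'bc'd'f + a'bcde + ac'def + ab'c'd'e'f + abc'd'f'

8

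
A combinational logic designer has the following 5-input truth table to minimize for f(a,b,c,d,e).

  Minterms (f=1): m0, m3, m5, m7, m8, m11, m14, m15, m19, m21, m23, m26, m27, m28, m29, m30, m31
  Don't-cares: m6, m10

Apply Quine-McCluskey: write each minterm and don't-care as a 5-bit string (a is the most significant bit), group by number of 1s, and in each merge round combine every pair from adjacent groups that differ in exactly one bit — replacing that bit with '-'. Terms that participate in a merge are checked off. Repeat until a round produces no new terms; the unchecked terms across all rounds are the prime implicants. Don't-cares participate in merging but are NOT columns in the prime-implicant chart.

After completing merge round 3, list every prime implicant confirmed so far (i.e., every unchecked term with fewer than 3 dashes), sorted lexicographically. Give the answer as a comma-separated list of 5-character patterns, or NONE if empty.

[col 0] 00000*, 00011*, 00101*, 00110*, 00111*, 01000*, 01010*, 01011*, 01110*, 01111*, 10011*, 10101*, 10111*, 11010*, 11011*, 11100*, 11101*, 11110*, 11111*
[col 1] -0011*, -0101*, -0111*, -1010*, -1011*, -1110*, -1111*, 0-000, 0-011*, 0-110*, 0-111*, 00-11*, 001-1*, 0011-*, 01-10*, 01-11*, 010-0, 0101-*, 0111-*, 1-011*, 1-101*, 1-111*, 10-11*, 101-1*, 11-10*, 11-11*, 1101-*, 111-0*, 111-1*, 1110-*, 1111-*
[col 2] --011*, --111*, -0-11*, -01-1, -1-10*, -1-11*, -101-*, -111-*, 0--11*, 0-11-, 01-1-*, 1--11*, 1-1-1, 11-1-*, 111--
[col 3] ---11, -1-1-
Prime implicants: ---11, -01-1, -1-1-, 0-000, 0-11-, 010-0, 1-1-1, 111--

-01-1, 0-000, 0-11-, 010-0, 1-1-1, 111--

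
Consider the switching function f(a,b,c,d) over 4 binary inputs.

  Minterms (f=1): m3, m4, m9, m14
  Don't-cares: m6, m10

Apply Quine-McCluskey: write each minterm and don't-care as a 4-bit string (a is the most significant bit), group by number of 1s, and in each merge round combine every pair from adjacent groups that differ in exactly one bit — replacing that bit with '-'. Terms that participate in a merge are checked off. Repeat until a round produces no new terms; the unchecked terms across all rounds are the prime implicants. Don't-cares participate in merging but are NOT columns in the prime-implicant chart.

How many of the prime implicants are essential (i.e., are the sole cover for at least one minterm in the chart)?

3

Round 0: 0011 0100✓ 0110✓ 1001 1010✓ 1110✓
Round 1: -110 01-0 1-10
PIs = {-110, 0011, 01-0, 1-10, 1001}
Coverage chart:
  m3: 0011 ←essential
  m4: 01-0 ←essential
  m9: 1001 ←essential
  m14: -110,1-10
Essential: 0011, 01-0, 1001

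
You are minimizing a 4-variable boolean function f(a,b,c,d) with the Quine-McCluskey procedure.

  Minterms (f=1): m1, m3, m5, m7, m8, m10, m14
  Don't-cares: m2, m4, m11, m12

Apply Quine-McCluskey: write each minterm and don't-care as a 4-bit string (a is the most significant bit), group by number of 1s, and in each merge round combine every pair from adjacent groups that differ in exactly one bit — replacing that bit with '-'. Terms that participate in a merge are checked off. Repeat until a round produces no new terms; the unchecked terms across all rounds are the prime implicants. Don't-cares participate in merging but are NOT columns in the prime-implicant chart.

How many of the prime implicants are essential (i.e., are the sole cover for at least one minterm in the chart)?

size-2^0 implicants → 0001(✓)  0010(✓)  0011(✓)  0100(✓)  0101(✓)  0111(✓)  1000(✓)  1010(✓)  1011(✓)  1100(✓)  1110(✓)
size-2^1 implicants → -010(✓)  -011(✓)  -100  0-01(✓)  0-11(✓)  00-1(✓)  001-(✓)  01-1(✓)  010-  1-00(✓)  1-10(✓)  10-0(✓)  101-(✓)  11-0(✓)
size-2^2 implicants → -01-  0--1  1--0
Unchecked terms (primes): -01-, -100, 0--1, 010-, 1--0
Minterm coverage:
  m1 ⊆ 0--1 [E]
  m3 ⊆ -01-,0--1
  m5 ⊆ 0--1,010-
  m7 ⊆ 0--1 [E]
  m8 ⊆ 1--0 [E]
  m10 ⊆ -01-,1--0
  m14 ⊆ 1--0 [E]
E = {0--1, 1--0}

2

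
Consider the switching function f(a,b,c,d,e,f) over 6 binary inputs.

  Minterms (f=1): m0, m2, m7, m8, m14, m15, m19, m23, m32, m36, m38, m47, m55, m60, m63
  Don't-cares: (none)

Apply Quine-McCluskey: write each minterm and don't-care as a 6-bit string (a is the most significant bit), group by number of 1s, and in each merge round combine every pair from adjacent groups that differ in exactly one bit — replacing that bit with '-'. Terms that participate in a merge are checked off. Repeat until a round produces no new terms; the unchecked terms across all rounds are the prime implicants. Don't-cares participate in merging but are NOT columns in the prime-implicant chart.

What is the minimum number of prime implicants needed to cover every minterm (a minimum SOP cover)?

Round 0: 000000✓ 000010✓ 000111✓ 001000✓ 001110✓ 001111✓ 010011✓ 010111✓ 100000✓ 100100✓ 100110✓ 101111✓ 110111✓ 111100 111111✓
Round 1: -00000 -01111 -10111 0-0111 00-000 00-111 0000-0 00111- 010-11 1-1111 100-00 1001-0 11-111
PIs = {-00000, -01111, -10111, 0-0111, 00-000, 00-111, 0000-0, 00111-, 010-11, 1-1111, 100-00, 1001-0, 11-111, 111100}
Coverage chart:
  m0: -00000,00-000,0000-0
  m2: 0000-0 ←essential
  m7: 0-0111,00-111
  m8: 00-000 ←essential
  m14: 00111- ←essential
  m15: -01111,00-111,00111-
  m19: 010-11 ←essential
  m23: -10111,0-0111,010-11
  m32: -00000,100-00
  m36: 100-00,1001-0
  m38: 1001-0 ←essential
  m47: -01111,1-1111
  m55: -10111,11-111
  m60: 111100 ←essential
  m63: 1-1111,11-111
Essential: 00-000, 0000-0, 00111-, 010-11, 1001-0, 111100
Petrick residual → -00000, -01111, 0-0111, 11-111
Min cover (10 terms): b'c'd'e'f' + b'cdef + a'c'def + a'b'd'e'f' + a'b'c'd'f' + a'b'cde + a'bc'ef + ab'c'df' + abdef + abcde'f'

10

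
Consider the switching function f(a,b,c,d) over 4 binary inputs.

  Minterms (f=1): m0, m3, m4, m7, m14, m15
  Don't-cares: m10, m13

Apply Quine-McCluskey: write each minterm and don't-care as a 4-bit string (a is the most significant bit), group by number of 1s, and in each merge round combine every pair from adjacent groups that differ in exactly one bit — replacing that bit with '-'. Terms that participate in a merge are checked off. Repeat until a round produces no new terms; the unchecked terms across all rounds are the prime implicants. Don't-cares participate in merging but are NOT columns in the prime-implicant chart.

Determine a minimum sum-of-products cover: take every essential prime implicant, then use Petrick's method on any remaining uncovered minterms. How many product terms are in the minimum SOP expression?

3

Round 0: 0000✓ 0011✓ 0100✓ 0111✓ 1010✓ 1101✓ 1110✓ 1111✓
Round 1: -111 0-00 0-11 1-10 11-1 111-
PIs = {-111, 0-00, 0-11, 1-10, 11-1, 111-}
Coverage chart:
  m0: 0-00 ←essential
  m3: 0-11 ←essential
  m4: 0-00 ←essential
  m7: -111,0-11
  m14: 1-10,111-
  m15: -111,11-1,111-
Essential: 0-00, 0-11
Petrick residual → 111-
Min cover (3 terms): a'c'd' + a'cd + abc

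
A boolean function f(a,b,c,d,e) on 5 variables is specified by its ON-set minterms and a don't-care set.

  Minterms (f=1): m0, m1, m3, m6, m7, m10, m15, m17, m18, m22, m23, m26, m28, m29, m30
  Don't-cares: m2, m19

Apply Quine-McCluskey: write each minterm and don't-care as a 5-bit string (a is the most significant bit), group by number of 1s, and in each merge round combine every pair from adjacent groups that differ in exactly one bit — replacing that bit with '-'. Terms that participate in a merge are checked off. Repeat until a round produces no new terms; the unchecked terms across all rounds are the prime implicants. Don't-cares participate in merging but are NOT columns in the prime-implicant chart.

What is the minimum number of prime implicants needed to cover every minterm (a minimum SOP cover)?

Round 0: 00000✓ 00001✓ 00010✓ 00011✓ 00110✓ 00111✓ 01010✓ 01111✓ 10001✓ 10010✓ 10011✓ 10110✓ 10111✓ 11010✓ 11100✓ 11101✓ 11110✓
Round 1: -0001✓ -0010✓ -0011✓ -0110✓ -0111✓ -1010✓ 0-010✓ 0-111 00-10✓ 00-11✓ 000-0✓ 000-1✓ 0000-✓ 0001-✓ 0011-✓ 1-010✓ 1-110✓ 10-10✓ 10-11✓ 100-1✓ 1001-✓ 1011-✓ 11-10✓ 111-0 1110-
Round 2: --010 -0-10✓ -0-11✓ -00-1 -001-✓ -011-✓ 00-1-✓ 000-- 1--10 10-1-✓
Round 3: -0-1-
PIs = {--010, -0-1-, -00-1, 0-111, 000--, 1--10, 111-0, 1110-}
Coverage chart:
  m0: 000-- ←essential
  m1: -00-1,000--
  m3: -0-1-,-00-1,000--
  m6: -0-1- ←essential
  m7: -0-1-,0-111
  m10: --010 ←essential
  m15: 0-111 ←essential
  m17: -00-1 ←essential
  m18: --010,-0-1-,1--10
  m22: -0-1-,1--10
  m23: -0-1- ←essential
  m26: --010,1--10
  m28: 111-0,1110-
  m29: 1110- ←essential
  m30: 1--10,111-0
Essential: --010, -0-1-, -00-1, 0-111, 000--, 1110-
Petrick residual → 1--10
Min cover (7 terms): c'de' + b'd + b'c'e + a'cde + a'b'c' + ade' + abcd'

7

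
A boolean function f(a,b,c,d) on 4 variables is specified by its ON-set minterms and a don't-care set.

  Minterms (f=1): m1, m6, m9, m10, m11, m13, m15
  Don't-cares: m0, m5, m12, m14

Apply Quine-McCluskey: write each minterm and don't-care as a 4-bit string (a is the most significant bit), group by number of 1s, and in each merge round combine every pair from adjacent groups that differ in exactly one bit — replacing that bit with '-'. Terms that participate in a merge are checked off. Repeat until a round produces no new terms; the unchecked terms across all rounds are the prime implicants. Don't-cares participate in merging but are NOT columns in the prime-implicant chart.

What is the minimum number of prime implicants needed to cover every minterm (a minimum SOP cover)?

size-2^0 implicants → 0000(✓)  0001(✓)  0101(✓)  0110(✓)  1001(✓)  1010(✓)  1011(✓)  1100(✓)  1101(✓)  1110(✓)  1111(✓)
size-2^1 implicants → -001(✓)  -101(✓)  -110  0-01(✓)  000-  1-01(✓)  1-10(✓)  1-11(✓)  10-1(✓)  101-(✓)  11-0(✓)  11-1(✓)  110-(✓)  111-(✓)
size-2^2 implicants → --01  1--1  1-1-  11--
Unchecked terms (primes): --01, -110, 000-, 1--1, 1-1-, 11--
Minterm coverage:
  m1 ⊆ --01,000-
  m6 ⊆ -110 [E]
  m9 ⊆ --01,1--1
  m10 ⊆ 1-1- [E]
  m11 ⊆ 1--1,1-1-
  m13 ⊆ --01,1--1,11--
  m15 ⊆ 1--1,1-1-,11--
E = {-110, 1-1-}
Petrick residual → --01
Cover = c'd + bcd' + ac  |cover|=3

3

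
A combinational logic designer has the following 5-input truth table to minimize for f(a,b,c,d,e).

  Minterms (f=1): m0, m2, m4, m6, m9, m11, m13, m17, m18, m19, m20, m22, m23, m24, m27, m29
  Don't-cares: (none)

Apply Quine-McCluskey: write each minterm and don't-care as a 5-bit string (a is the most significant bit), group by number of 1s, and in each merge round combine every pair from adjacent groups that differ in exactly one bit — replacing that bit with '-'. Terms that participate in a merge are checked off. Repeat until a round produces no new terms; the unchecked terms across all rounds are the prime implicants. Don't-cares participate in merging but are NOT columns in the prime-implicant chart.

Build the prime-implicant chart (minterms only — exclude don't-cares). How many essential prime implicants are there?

6

size-2^0 implicants → 00000(✓)  00010(✓)  00100(✓)  00110(✓)  01001(✓)  01011(✓)  01101(✓)  10001(✓)  10010(✓)  10011(✓)  10100(✓)  10110(✓)  10111(✓)  11000  11011(✓)  11101(✓)
size-2^1 implicants → -0010(✓)  -0100(✓)  -0110(✓)  -1011  -1101  00-00(✓)  00-10(✓)  000-0(✓)  001-0(✓)  01-01  010-1  1-011  10-10(✓)  10-11(✓)  100-1  1001-(✓)  101-0(✓)  1011-(✓)
size-2^2 implicants → -0-10  -01-0  00--0  10-1-
Unchecked terms (primes): -0-10, -01-0, -1011, -1101, 00--0, 01-01, 010-1, 1-011, 10-1-, 100-1, 11000
Minterm coverage:
  m0 ⊆ 00--0 [E]
  m2 ⊆ -0-10,00--0
  m4 ⊆ -01-0,00--0
  m6 ⊆ -0-10,-01-0,00--0
  m9 ⊆ 01-01,010-1
  m11 ⊆ -1011,010-1
  m13 ⊆ -1101,01-01
  m17 ⊆ 100-1 [E]
  m18 ⊆ -0-10,10-1-
  m19 ⊆ 1-011,10-1-,100-1
  m20 ⊆ -01-0 [E]
  m22 ⊆ -0-10,-01-0,10-1-
  m23 ⊆ 10-1- [E]
  m24 ⊆ 11000 [E]
  m27 ⊆ -1011,1-011
  m29 ⊆ -1101 [E]
E = {-01-0, -1101, 00--0, 10-1-, 100-1, 11000}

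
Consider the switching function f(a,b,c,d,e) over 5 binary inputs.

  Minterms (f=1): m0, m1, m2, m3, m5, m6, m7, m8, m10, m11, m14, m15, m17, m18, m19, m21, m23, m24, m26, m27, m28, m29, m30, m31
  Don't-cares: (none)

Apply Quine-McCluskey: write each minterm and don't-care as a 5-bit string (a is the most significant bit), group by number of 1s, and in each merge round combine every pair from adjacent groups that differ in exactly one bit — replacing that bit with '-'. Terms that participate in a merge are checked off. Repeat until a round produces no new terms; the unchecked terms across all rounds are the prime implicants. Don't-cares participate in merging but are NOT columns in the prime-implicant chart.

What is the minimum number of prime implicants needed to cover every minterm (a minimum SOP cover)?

size-2^0 implicants → 00000(✓)  00001(✓)  00010(✓)  00011(✓)  00101(✓)  00110(✓)  00111(✓)  01000(✓)  01010(✓)  01011(✓)  01110(✓)  01111(✓)  10001(✓)  10010(✓)  10011(✓)  10101(✓)  10111(✓)  11000(✓)  11010(✓)  11011(✓)  11100(✓)  11101(✓)  11110(✓)  11111(✓)
size-2^1 implicants → -0001(✓)  -0010(✓)  -0011(✓)  -0101(✓)  -0111(✓)  -1000(✓)  -1010(✓)  -1011(✓)  -1110(✓)  -1111(✓)  0-000(✓)  0-010(✓)  0-011(✓)  0-110(✓)  0-111(✓)  00-01(✓)  00-10(✓)  00-11(✓)  000-0(✓)  000-1(✓)  0000-(✓)  0001-(✓)  001-1(✓)  0011-(✓)  01-10(✓)  01-11(✓)  010-0(✓)  0101-(✓)  0111-(✓)  1-010(✓)  1-011(✓)  1-101(✓)  1-111(✓)  10-01(✓)  10-11(✓)  100-1(✓)  1001-(✓)  101-1(✓)  11-00(✓)  11-10(✓)  11-11(✓)  110-0(✓)  1101-(✓)  111-0(✓)  111-1(✓)  1110-(✓)  1111-(✓)
size-2^2 implicants → --010(✓)  --011(✓)  --111(✓)  -0-01(✓)  -0-11(✓)  -00-1(✓)  -001-(✓)  -01-1(✓)  -1-10(✓)  -1-11(✓)  -10-0  -101-(✓)  -111-(✓)  0--10(✓)  0--11(✓)  0-0-0  0-01-(✓)  0-11-(✓)  00--1(✓)  00-1-(✓)  000--  01-1-(✓)  1--11(✓)  1-01-(✓)  1-1-1  10--1(✓)  11--0  11-1-(✓)  111--
size-2^3 implicants → ---11  --01-  -0--1  -1-1-  0--1-
Unchecked terms (primes): ---11, --01-, -0--1, -1-1-, -10-0, 0--1-, 0-0-0, 000--, 1-1-1, 11--0, 111--
Minterm coverage:
  m0 ⊆ 0-0-0,000--
  m1 ⊆ -0--1,000--
  m2 ⊆ --01-,0--1-,0-0-0,000--
  m3 ⊆ ---11,--01-,-0--1,0--1-,000--
  m5 ⊆ -0--1 [E]
  m6 ⊆ 0--1- [E]
  m7 ⊆ ---11,-0--1,0--1-
  m8 ⊆ -10-0,0-0-0
  m10 ⊆ --01-,-1-1-,-10-0,0--1-,0-0-0
  m11 ⊆ ---11,--01-,-1-1-,0--1-
  m14 ⊆ -1-1-,0--1-
  m15 ⊆ ---11,-1-1-,0--1-
  m17 ⊆ -0--1 [E]
  m18 ⊆ --01- [E]
  m19 ⊆ ---11,--01-,-0--1
  m21 ⊆ -0--1,1-1-1
  m23 ⊆ ---11,-0--1,1-1-1
  m24 ⊆ -10-0,11--0
  m26 ⊆ --01-,-1-1-,-10-0,11--0
  m27 ⊆ ---11,--01-,-1-1-
  m28 ⊆ 11--0,111--
  m29 ⊆ 1-1-1,111--
  m30 ⊆ -1-1-,11--0,111--
  m31 ⊆ ---11,-1-1-,1-1-1,111--
E = {--01-, -0--1, 0--1-}
Petrick residual → -10-0, 0-0-0, 111--
Cover = c'd + b'e + bc'e' + a'd + a'c'e' + abc  |cover|=6

6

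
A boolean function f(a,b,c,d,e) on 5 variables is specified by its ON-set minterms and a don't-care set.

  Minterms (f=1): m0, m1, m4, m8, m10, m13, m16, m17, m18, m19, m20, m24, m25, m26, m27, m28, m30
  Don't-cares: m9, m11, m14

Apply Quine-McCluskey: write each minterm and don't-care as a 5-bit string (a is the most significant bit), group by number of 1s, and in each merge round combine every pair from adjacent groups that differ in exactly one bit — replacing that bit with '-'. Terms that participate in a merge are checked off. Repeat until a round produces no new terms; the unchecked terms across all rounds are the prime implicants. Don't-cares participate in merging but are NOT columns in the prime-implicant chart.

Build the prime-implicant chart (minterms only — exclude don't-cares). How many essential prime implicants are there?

size-2^0 implicants → 00000(✓)  00001(✓)  00100(✓)  01000(✓)  01001(✓)  01010(✓)  01011(✓)  01101(✓)  01110(✓)  10000(✓)  10001(✓)  10010(✓)  10011(✓)  10100(✓)  11000(✓)  11001(✓)  11010(✓)  11011(✓)  11100(✓)  11110(✓)
size-2^1 implicants → -0000(✓)  -0001(✓)  -0100(✓)  -1000(✓)  -1001(✓)  -1010(✓)  -1011(✓)  -1110(✓)  0-000(✓)  0-001(✓)  00-00(✓)  0000-(✓)  01-01  01-10(✓)  010-0(✓)  010-1(✓)  0100-(✓)  0101-(✓)  1-000(✓)  1-001(✓)  1-010(✓)  1-011(✓)  1-100(✓)  10-00(✓)  100-0(✓)  100-1(✓)  1000-(✓)  1001-(✓)  11-00(✓)  11-10(✓)  110-0(✓)  110-1(✓)  1100-(✓)  1101-(✓)  111-0(✓)
size-2^2 implicants → --000(✓)  --001(✓)  -0-00  -000-(✓)  -1-10  -10-0(✓)  -10-1(✓)  -100-(✓)  -101-(✓)  0-00-(✓)  010--(✓)  1--00  1-0-0(✓)  1-0-1(✓)  1-00-(✓)  1-01-(✓)  100--(✓)  11--0  110--(✓)
size-2^3 implicants → --00-  -10--  1-0--
Unchecked terms (primes): --00-, -0-00, -1-10, -10--, 01-01, 1--00, 1-0--, 11--0
Minterm coverage:
  m0 ⊆ --00-,-0-00
  m1 ⊆ --00- [E]
  m4 ⊆ -0-00 [E]
  m8 ⊆ --00-,-10--
  m10 ⊆ -1-10,-10--
  m13 ⊆ 01-01 [E]
  m16 ⊆ --00-,-0-00,1--00,1-0--
  m17 ⊆ --00-,1-0--
  m18 ⊆ 1-0-- [E]
  m19 ⊆ 1-0-- [E]
  m20 ⊆ -0-00,1--00
  m24 ⊆ --00-,-10--,1--00,1-0--,11--0
  m25 ⊆ --00-,-10--,1-0--
  m26 ⊆ -1-10,-10--,1-0--,11--0
  m27 ⊆ -10--,1-0--
  m28 ⊆ 1--00,11--0
  m30 ⊆ -1-10,11--0
E = {--00-, -0-00, 01-01, 1-0--}

4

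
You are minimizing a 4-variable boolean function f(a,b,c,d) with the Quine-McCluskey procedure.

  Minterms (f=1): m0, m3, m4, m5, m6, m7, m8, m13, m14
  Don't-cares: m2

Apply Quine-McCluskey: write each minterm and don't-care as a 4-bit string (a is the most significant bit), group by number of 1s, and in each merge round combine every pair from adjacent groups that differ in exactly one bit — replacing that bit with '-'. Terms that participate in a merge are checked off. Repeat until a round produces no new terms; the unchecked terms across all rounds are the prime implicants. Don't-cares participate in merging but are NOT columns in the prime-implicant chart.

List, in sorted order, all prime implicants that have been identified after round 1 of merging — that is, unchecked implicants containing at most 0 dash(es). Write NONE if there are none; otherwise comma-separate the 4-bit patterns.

size-2^0 implicants → 0000(✓)  0010(✓)  0011(✓)  0100(✓)  0101(✓)  0110(✓)  0111(✓)  1000(✓)  1101(✓)  1110(✓)
size-2^1 implicants → -000  -101  -110  0-00(✓)  0-10(✓)  0-11(✓)  00-0(✓)  001-(✓)  01-0(✓)  01-1(✓)  010-(✓)  011-(✓)
size-2^2 implicants → 0--0  0-1-  01--
Unchecked terms (primes): -000, -101, -110, 0--0, 0-1-, 01--

NONE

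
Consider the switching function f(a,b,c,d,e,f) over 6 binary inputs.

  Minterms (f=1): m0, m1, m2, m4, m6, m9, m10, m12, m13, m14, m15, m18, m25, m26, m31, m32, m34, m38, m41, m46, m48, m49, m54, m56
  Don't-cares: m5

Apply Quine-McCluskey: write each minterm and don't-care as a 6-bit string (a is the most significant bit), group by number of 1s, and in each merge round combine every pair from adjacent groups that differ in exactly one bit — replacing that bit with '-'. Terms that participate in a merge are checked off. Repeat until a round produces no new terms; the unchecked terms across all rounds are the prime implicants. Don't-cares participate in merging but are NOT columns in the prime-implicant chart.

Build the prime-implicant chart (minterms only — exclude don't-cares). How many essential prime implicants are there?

8

Round 0: 000000✓ 000001✓ 000010✓ 000100✓ 000101✓ 000110✓ 001001✓ 001010✓ 001100✓ 001101✓ 001110✓ 001111✓ 010010✓ 011001✓ 011010✓ 011111✓ 100000✓ 100010✓ 100110✓ 101001✓ 101110✓ 110000✓ 110001✓ 110110✓ 111000✓
Round 1: -00000✓ -00010✓ -00110✓ -01001 -01110✓ 0-0010✓ 0-1001 0-1010✓ 0-1111 00-001✓ 00-010✓ 00-100✓ 00-101✓ 00-110✓ 000-00✓ 000-01✓ 000-10✓ 0000-0✓ 00000-✓ 0001-0✓ 00010-✓ 001-01✓ 001-10✓ 0011-0✓ 0011-1✓ 00110-✓ 00111-✓ 01-010✓ 1-0000 1-0110 10-110✓ 100-10✓ 1000-0✓ 11-000 11000-
Round 2: -0-110 -00-10 -000-0 0--010 00--01 00--10 00-1-0 00-10- 000--0 000-0- 0011--
PIs = {-0-110, -00-10, -000-0, -01001, 0--010, 0-1001, 0-1111, 00--01, 00--10, 00-1-0, 00-10-, 000--0, 000-0-, 0011--, 1-0000, 1-0110, 11-000, 11000-}
Coverage chart:
  m0: -000-0,000--0,000-0-
  m1: 00--01,000-0-
  m2: -00-10,-000-0,0--010,00--10,000--0
  m4: 00-1-0,00-10-,000--0,000-0-
  m6: -0-110,-00-10,00--10,00-1-0,000--0
  m9: -01001,0-1001,00--01
  m10: 0--010,00--10
  m12: 00-1-0,00-10-,0011--
  m13: 00--01,00-10-,0011--
  m14: -0-110,00--10,00-1-0,0011--
  m15: 0-1111,0011--
  m18: 0--010 ←essential
  m25: 0-1001 ←essential
  m26: 0--010 ←essential
  m31: 0-1111 ←essential
  m32: -000-0,1-0000
  m34: -00-10,-000-0
  m38: -0-110,-00-10,1-0110
  m41: -01001 ←essential
  m46: -0-110 ←essential
  m48: 1-0000,11-000,11000-
  m49: 11000- ←essential
  m54: 1-0110 ←essential
  m56: 11-000 ←essential
Essential: -0-110, -01001, 0--010, 0-1001, 0-1111, 1-0110, 11-000, 11000-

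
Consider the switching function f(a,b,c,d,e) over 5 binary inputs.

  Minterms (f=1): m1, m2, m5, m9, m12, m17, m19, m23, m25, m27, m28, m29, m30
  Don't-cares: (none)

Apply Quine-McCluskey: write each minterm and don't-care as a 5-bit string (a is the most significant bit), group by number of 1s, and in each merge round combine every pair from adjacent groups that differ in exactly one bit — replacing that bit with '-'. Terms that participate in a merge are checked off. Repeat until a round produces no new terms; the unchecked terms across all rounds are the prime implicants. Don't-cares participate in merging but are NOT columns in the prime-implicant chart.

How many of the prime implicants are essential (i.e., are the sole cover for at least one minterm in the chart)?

7

size-2^0 implicants → 00001(✓)  00010  00101(✓)  01001(✓)  01100(✓)  10001(✓)  10011(✓)  10111(✓)  11001(✓)  11011(✓)  11100(✓)  11101(✓)  11110(✓)
size-2^1 implicants → -0001(✓)  -1001(✓)  -1100  0-001(✓)  00-01  1-001(✓)  1-011(✓)  10-11  100-1(✓)  11-01  110-1(✓)  111-0  1110-
size-2^2 implicants → --001  1-0-1
Unchecked terms (primes): --001, -1100, 00-01, 00010, 1-0-1, 10-11, 11-01, 111-0, 1110-
Minterm coverage:
  m1 ⊆ --001,00-01
  m2 ⊆ 00010 [E]
  m5 ⊆ 00-01 [E]
  m9 ⊆ --001 [E]
  m12 ⊆ -1100 [E]
  m17 ⊆ --001,1-0-1
  m19 ⊆ 1-0-1,10-11
  m23 ⊆ 10-11 [E]
  m25 ⊆ --001,1-0-1,11-01
  m27 ⊆ 1-0-1 [E]
  m28 ⊆ -1100,111-0,1110-
  m29 ⊆ 11-01,1110-
  m30 ⊆ 111-0 [E]
E = {--001, -1100, 00-01, 00010, 1-0-1, 10-11, 111-0}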